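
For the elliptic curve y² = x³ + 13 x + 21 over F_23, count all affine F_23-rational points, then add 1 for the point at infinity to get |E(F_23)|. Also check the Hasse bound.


Affine points = {(1, 9), (1, 14), (2, 3), (2, 20), (3, 8), (3, 15), (5, 2), (5, 21), (6, 4), (6, 19), (7, 8), (7, 15), (8, 4), (8, 19), (9, 4), (9, 19), (10, 1), (10, 22), (11, 0), (13, 8), (13, 15), (14, 7), (14, 16), (15, 7), (15, 16), (16, 1), (16, 22), (17, 7), (17, 16), (20, 1), (20, 22)}; affine count = 31; |E(F_23)| = 32.

Discriminant check: Δ ∝ 4a³ + 27b² = 4·13³ + 27·21² = 4·2197 + 27·441 ≡ 18 (mod 23). Nonzero ⇒ E is nonsingular.
For each x ∈ F_23, compute rhs = x³ + 13·x + 21 mod 23, then count y ∈ F_23 with y² ≡ rhs.
  x = 0: rhs = 21, matching y values: none (0 points).
  x = 1: rhs = 12, matching y values: 9, 14 (2 points).
  x = 2: rhs = 9, matching y values: 3, 20 (2 points).
  x = 3: rhs = 18, matching y values: 8, 15 (2 points).
  x = 4: rhs = 22, matching y values: none (0 points).
  x = 5: rhs = 4, matching y values: 2, 21 (2 points).
  x = 6: rhs = 16, matching y values: 4, 19 (2 points).
  x = 7: rhs = 18, matching y values: 8, 15 (2 points).
  x = 8: rhs = 16, matching y values: 4, 19 (2 points).
  x = 9: rhs = 16, matching y values: 4, 19 (2 points).
  x = 10: rhs = 1, matching y values: 1, 22 (2 points).
  x = 11: rhs = 0, matching y values: 0 (1 points).
  x = 12: rhs = 19, matching y values: none (0 points).
  x = 13: rhs = 18, matching y values: 8, 15 (2 points).
  x = 14: rhs = 3, matching y values: 7, 16 (2 points).
  x = 15: rhs = 3, matching y values: 7, 16 (2 points).
  x = 16: rhs = 1, matching y values: 1, 22 (2 points).
  x = 17: rhs = 3, matching y values: 7, 16 (2 points).
  x = 18: rhs = 15, matching y values: none (0 points).
  x = 19: rhs = 20, matching y values: none (0 points).
  x = 20: rhs = 1, matching y values: 1, 22 (2 points).
  x = 21: rhs = 10, matching y values: none (0 points).
  x = 22: rhs = 7, matching y values: none (0 points).
Total affine count: 31.
Full point count |E(F_23)| = 31 + 1 = 32.
Hasse bound: |32 − (23+1)| = |8| = 8 ≤ 2√23 ≈ 9.5917 ✓.


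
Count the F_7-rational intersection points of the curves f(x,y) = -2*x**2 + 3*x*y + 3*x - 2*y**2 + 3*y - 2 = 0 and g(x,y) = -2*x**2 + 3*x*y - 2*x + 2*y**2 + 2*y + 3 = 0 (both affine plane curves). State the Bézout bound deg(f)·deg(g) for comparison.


Common zeros: ∅; count = 0; Bézout bound = 4.

deg(f) = 2, deg(g) = 2, so Bézout bound = 4.
Scan x ∈ F_7. For each x, list the y ∈ F_7 with f(x, y) ≡ 0 and those with g(x, y) ≡ 0 (mod 7); the common zeros in that column are the intersection.
  x = 0: f ≡ 0 at y ∈ {6}; g ≡ 0 at y ∈ {1, 5}; common: ∅.
  x = 1: f ≡ 0 at y ∈ {5}; g ≡ 0 at y ∈ ∅; common: ∅.
  x = 2: f ≡ 0 at y ∈ {4}; g ≡ 0 at y ∈ ∅; common: ∅.
  x = 3: f ≡ 0 at y ∈ {3}; g ≡ 0 at y ∈ {0, 5}; common: ∅.
  x = 4: f ≡ 0 at y ∈ {2}; g ≡ 0 at y ∈ {1, 6}; common: ∅.
  x = 5: f ≡ 0 at y ∈ {1}; g ≡ 0 at y ∈ ∅; common: ∅.
  x = 6: f ≡ 0 at y ∈ {0}; g ≡ 0 at y ∈ ∅; common: ∅.
Collecting: common zeros = ∅, so the count is 0.
Comparison with the Bézout bound: 0 ≤ 4 = deg(f)·deg(g), as expected for curves with no common component (the affine F_7-count falls short of the bound because intersections may lie at infinity, over extension fields, or carry multiplicity).


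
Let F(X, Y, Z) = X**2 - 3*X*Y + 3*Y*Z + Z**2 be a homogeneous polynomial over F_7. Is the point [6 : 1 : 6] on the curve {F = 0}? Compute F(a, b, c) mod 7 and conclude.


F(6,1,6) ≡ 2 (mod 7); P is NOT on the curve.

Evaluate F(6, 1, 6) term-by-term (mod 7).
  X**2 ↦ 1·36·1·1 = 36
  -3*X*Y ↦ -3·6·1·1 = -18
  3*Y*Z ↦ 3·1·1·6 = 18
  Z**2 ↦ 1·1·1·36 = 36
Sum: F(6, 1, 6) = (36) + (-18) + (18) + (36) = 72.
Reducing mod 7: 72 ≡ 2 (mod 7).
Since F(a, b, c) ≡ 2 ≠ 0 (mod 7), P does NOT lie on the curve.


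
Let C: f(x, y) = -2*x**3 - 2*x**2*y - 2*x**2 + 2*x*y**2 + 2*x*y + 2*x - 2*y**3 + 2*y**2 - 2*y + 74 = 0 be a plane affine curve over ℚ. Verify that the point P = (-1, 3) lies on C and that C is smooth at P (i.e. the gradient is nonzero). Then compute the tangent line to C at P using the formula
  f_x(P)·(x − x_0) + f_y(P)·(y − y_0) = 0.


Tangent line at P: 36*x - 60*y + 216 = 0.

Step 1: f(-1, 3) = 0, so P lies on C.
Step 2: partial derivatives
  f_x(x, y) = -6*x**2 - 4*x*y - 4*x + 2*y**2 + 2*y + 2, f_y(x, y) = -2*x**2 + 4*x*y + 2*x - 6*y**2 + 4*y - 2.
  f_x(P) = 36, f_y(P) = -60 (gradient nonzero, so P is smooth).
Step 3: tangent line at P: 36·(x − -1) + -60·(y − 3) = 0.
Expanding: 36*x - 60*y + 216 = 0.


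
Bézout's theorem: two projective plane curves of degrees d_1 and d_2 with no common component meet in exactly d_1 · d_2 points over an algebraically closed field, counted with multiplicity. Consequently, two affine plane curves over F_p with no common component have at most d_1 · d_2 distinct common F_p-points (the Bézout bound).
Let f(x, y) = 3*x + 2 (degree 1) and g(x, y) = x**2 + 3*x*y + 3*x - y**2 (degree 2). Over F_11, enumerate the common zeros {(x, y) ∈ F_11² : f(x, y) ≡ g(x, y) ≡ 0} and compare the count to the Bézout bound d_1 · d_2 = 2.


Common zeros: ∅; count = 0; Bézout bound = 2.

deg(f) = 1, deg(g) = 2, so Bézout bound = 2.
Scan x ∈ F_11. For each x, list the y ∈ F_11 with f(x, y) ≡ 0 and those with g(x, y) ≡ 0 (mod 11); the common zeros in that column are the intersection.
  x = 0: f ≡ 0 at y ∈ ∅; g ≡ 0 at y ∈ {0}; common: ∅.
  x = 1: f ≡ 0 at y ∈ ∅; g ≡ 0 at y ∈ {4, 10}; common: ∅.
  x = 2: f ≡ 0 at y ∈ ∅; g ≡ 0 at y ∈ ∅; common: ∅.
  x = 3: f ≡ 0 at y ∈ {0, 1, 2, 3, 4, 5, 6, 7, 8, 9, 10}; g ≡ 0 at y ∈ ∅; common: ∅.
  x = 4: f ≡ 0 at y ∈ ∅; g ≡ 0 at y ∈ {3, 9}; common: ∅.
  x = 5: f ≡ 0 at y ∈ ∅; g ≡ 0 at y ∈ {2}; common: ∅.
  x = 6: f ≡ 0 at y ∈ ∅; g ≡ 0 at y ∈ {3, 4}; common: ∅.
  x = 7: f ≡ 0 at y ∈ ∅; g ≡ 0 at y ∈ ∅; common: ∅.
  x = 8: f ≡ 0 at y ∈ ∅; g ≡ 0 at y ∈ {0, 2}; common: ∅.
  x = 9: f ≡ 0 at y ∈ ∅; g ≡ 0 at y ∈ ∅; common: ∅.
  x = 10: f ≡ 0 at y ∈ ∅; g ≡ 0 at y ∈ {9, 10}; common: ∅.
Collecting: common zeros = ∅, so the count is 0.
Comparison with the Bézout bound: 0 ≤ 2 = deg(f)·deg(g), as expected for curves with no common component (the affine F_11-count falls short of the bound because intersections may lie at infinity, over extension fields, or carry multiplicity).


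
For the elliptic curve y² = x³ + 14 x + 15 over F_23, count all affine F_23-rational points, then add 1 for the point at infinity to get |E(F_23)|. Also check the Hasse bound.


Affine points = {(5, 7), (5, 16), (6, 4), (6, 19), (8, 8), (8, 15), (12, 5), (12, 18), (13, 5), (13, 18), (15, 9), (15, 14), (18, 2), (18, 21), (21, 5), (21, 18), (22, 0)}; affine count = 17; |E(F_23)| = 18.

Discriminant check: Δ ∝ 4a³ + 27b² = 4·14³ + 27·15² = 4·2744 + 27·225 ≡ 8 (mod 23). Nonzero ⇒ E is nonsingular.
For each x ∈ F_23, compute rhs = x³ + 14·x + 15 mod 23, then count y ∈ F_23 with y² ≡ rhs.
  x = 0: rhs = 15, matching y values: none (0 points).
  x = 1: rhs = 7, matching y values: none (0 points).
  x = 2: rhs = 5, matching y values: none (0 points).
  x = 3: rhs = 15, matching y values: none (0 points).
  x = 4: rhs = 20, matching y values: none (0 points).
  x = 5: rhs = 3, matching y values: 7, 16 (2 points).
  x = 6: rhs = 16, matching y values: 4, 19 (2 points).
  x = 7: rhs = 19, matching y values: none (0 points).
  x = 8: rhs = 18, matching y values: 8, 15 (2 points).
  x = 9: rhs = 19, matching y values: none (0 points).
  x = 10: rhs = 5, matching y values: none (0 points).
  x = 11: rhs = 5, matching y values: none (0 points).
  x = 12: rhs = 2, matching y values: 5, 18 (2 points).
  x = 13: rhs = 2, matching y values: 5, 18 (2 points).
  x = 14: rhs = 11, matching y values: none (0 points).
  x = 15: rhs = 12, matching y values: 9, 14 (2 points).
  x = 16: rhs = 11, matching y values: none (0 points).
  x = 17: rhs = 14, matching y values: none (0 points).
  x = 18: rhs = 4, matching y values: 2, 21 (2 points).
  x = 19: rhs = 10, matching y values: none (0 points).
  x = 20: rhs = 15, matching y values: none (0 points).
  x = 21: rhs = 2, matching y values: 5, 18 (2 points).
  x = 22: rhs = 0, matching y values: 0 (1 points).
Total affine count: 17.
Full point count |E(F_23)| = 17 + 1 = 18.
Hasse bound: |18 − (23+1)| = |-6| = 6 ≤ 2√23 ≈ 9.5917 ✓.


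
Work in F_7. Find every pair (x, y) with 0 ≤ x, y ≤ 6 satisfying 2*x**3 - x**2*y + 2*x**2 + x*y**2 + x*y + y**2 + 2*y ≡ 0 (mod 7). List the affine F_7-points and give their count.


Affine F_7-points: {(0, 0), (0, 5), (1, 3), (4, 3), (4, 6), (6, 0), (6, 1), (6, 2), (6, 3), (6, 4), (6, 5), (6, 6)}; count = 12.

For each of the 49 pairs (x, y) ∈ F_7², evaluate f(x, y) mod 7. Record the zeros.
  x = 0: [0↦0, 1↦3, 2↦1, 3↦1, 4↦3, 5↦0, 6↦6]  zeros at y ∈ {0, 5}
  x = 1: [0↦4, 1↦1, 2↦2, 3↦0, 4↦2, 5↦1, 6↦4]  zeros at y ∈ {3}
  x = 2: [0↦3, 1↦6, 2↦1, 3↦2, 4↦2, 5↦1, 6↦6]  zeros at y ∈ ∅
  x = 3: [0↦2, 1↦2, 2↦3, 3↦5, 4↦1, 5↦5, 6↦3]  zeros at y ∈ ∅
  x = 4: [0↦6, 1↦1, 2↦6, 3↦0, 4↦4, 5↦4, 6↦0]  zeros at y ∈ {3, 6}
  x = 5: [0↦6, 1↦1, 2↦1, 3↦6, 4↦2, 5↦3, 6↦2]  zeros at y ∈ ∅
  x = 6: [0↦0, 1↦0, 2↦0, 3↦0, 4↦0, 5↦0, 6↦0]  zeros at y ∈ {0, 1, 2, 3, 4, 5, 6}
Collecting zeros: affine points = {(0, 0), (0, 5), (1, 3), (4, 3), (4, 6), (6, 0), (6, 1), (6, 2), (6, 3), (6, 4), (6, 5), (6, 6)}.
Total count |C(F_7)_aff| = 12.


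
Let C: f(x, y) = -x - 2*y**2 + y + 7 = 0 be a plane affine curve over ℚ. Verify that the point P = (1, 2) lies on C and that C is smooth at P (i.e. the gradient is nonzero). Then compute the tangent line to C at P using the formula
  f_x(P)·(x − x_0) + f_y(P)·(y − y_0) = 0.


Tangent line at P: -x - 7*y + 15 = 0.

Step 1: f(1, 2) = 0, so P lies on C.
Step 2: partial derivatives
  f_x(x, y) = -1, f_y(x, y) = 1 - 4*y.
  f_x(P) = -1, f_y(P) = -7 (gradient nonzero, so P is smooth).
Step 3: tangent line at P: -1·(x − 1) + -7·(y − 2) = 0.
Expanding: -x - 7*y + 15 = 0.


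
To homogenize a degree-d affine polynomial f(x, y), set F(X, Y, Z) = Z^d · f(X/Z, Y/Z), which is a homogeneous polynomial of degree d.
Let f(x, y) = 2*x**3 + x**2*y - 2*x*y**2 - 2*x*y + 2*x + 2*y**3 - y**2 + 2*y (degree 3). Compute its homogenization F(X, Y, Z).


F(X, Y, Z) = 2*X**3 + X**2*Y - 2*X*Y**2 - 2*X*Y*Z + 2*X*Z**2 + 2*Y**3 - Y**2*Z + 2*Y*Z**2

deg(f) = 3.
Substitute x = X/Z, y = Y/Z into f, then multiply by Z^3.
  monomial 2·x^3·y^0 ↦ 2·X^3·Y^0·Z^0.
  monomial 1·x^2·y^1 ↦ 1·X^2·Y^1·Z^0.
  monomial -2·x^1·y^2 ↦ -2·X^1·Y^2·Z^0.
  monomial -2·x^1·y^1 ↦ -2·X^1·Y^1·Z^1.
  monomial 2·x^1·y^0 ↦ 2·X^1·Y^0·Z^2.
  monomial 2·x^0·y^3 ↦ 2·X^0·Y^3·Z^0.
  monomial -1·x^0·y^2 ↦ -1·X^0·Y^2·Z^1.
  monomial 2·x^0·y^1 ↦ 2·X^0·Y^1·Z^2.
Collecting: F(X, Y, Z) = 2*X**3 + X**2*Y - 2*X*Y**2 - 2*X*Y*Z + 2*X*Z**2 + 2*Y**3 - Y**2*Z + 2*Y*Z**2.


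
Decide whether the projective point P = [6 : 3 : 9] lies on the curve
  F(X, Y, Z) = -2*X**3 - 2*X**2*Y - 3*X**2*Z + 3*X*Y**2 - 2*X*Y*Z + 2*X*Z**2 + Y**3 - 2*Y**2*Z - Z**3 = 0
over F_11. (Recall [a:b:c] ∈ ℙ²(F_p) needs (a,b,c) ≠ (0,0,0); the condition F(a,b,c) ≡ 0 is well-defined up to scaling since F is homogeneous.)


F(6,3,9) ≡ 9 (mod 11); P is NOT on the curve.

Evaluate F(6, 3, 9) term-by-term (mod 11).
  -2*X**3 ↦ -2·216·1·1 = -432
  -2*X**2*Y ↦ -2·36·3·1 = -216
  -3*X**2*Z ↦ -3·36·1·9 = -972
  3*X*Y**2 ↦ 3·6·9·1 = 162
  -2*X*Y*Z ↦ -2·6·3·9 = -324
  2*X*Z**2 ↦ 2·6·1·81 = 972
  Y**3 ↦ 1·1·27·1 = 27
  -2*Y**2*Z ↦ -2·1·9·9 = -162
  -Z**3 ↦ -1·1·1·729 = -729
Sum: F(6, 3, 9) = (-432) + (-216) + (-972) + (162) + (-324) + (972) + (27) + (-162) + (-729) = -1674.
Reducing mod 11: -1674 ≡ 9 (mod 11).
Since F(a, b, c) ≡ 9 ≠ 0 (mod 11), P does NOT lie on the curve.


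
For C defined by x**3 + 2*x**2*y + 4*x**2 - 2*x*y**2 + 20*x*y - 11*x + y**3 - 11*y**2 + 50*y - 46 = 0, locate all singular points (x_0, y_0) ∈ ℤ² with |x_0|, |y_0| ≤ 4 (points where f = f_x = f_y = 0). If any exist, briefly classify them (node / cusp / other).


Singular points: {(-3, 2)}; classification: node.

Compute partial derivatives:
  f_x = 3*x**2 + 4*x*y + 8*x - 2*y**2 + 20*y - 11.
  f_y = 2*x**2 - 4*x*y + 20*x + 3*y**2 - 22*y + 50.
Scan x_0 ∈ {−4, ..., 4}. For each x_0, f_y(x_0, y) is a polynomial in y; find its integer roots y ∈ {−4, ..., 4}, then test f_x and f at those candidates.
  x = -4: f_y(-4, y) = 3*y**2 - 6*y + 2; no integer root y with |y| ≤ 4.
  x = -3: f_y(-3, y) = 3*y**2 - 10*y + 8; vanishes at y ∈ {2}. (-3, 2): f_x = 0, f = 0 — SINGULAR.
  x = -2: f_y(-2, y) = 3*y**2 - 14*y + 18; no integer root y with |y| ≤ 4.
  x = -1: f_y(-1, y) = 3*y**2 - 18*y + 32; no integer root y with |y| ≤ 4.
  x = 0: f_y(0, y) = 3*y**2 - 22*y + 50; no integer root y with |y| ≤ 4.
  x = 1: f_y(1, y) = 3*y**2 - 26*y + 72; no integer root y with |y| ≤ 4.
  x = 2: f_y(2, y) = 3*y**2 - 30*y + 98; no integer root y with |y| ≤ 4.
  x = 3: f_y(3, y) = 3*y**2 - 34*y + 128; no integer root y with |y| ≤ 4.
  x = 4: f_y(4, y) = 3*y**2 - 38*y + 162; no integer root y with |y| ≤ 4.
Only singular point on the grid: (-3, 2).
Classify: substitute x = -3 + u, y = 2 + v and expand: f = u**3 + 2*u**2*v - u**2 - 2*u*v**2 + v**3 + v**2.
No constant or linear terms (consistent with a singular point). Quadratic part: -u**2 + v**2. Cubic part: u**3 + 2*u**2*v - 2*u*v**2 + v**3.
The quadratic part v**2 - u**2 = (v − u)(v + u) splits into two distinct linear factors, so there are two distinct tangent lines y − 2 = ±(x − -3) — this is a node (ordinary double point).
Classification: node.


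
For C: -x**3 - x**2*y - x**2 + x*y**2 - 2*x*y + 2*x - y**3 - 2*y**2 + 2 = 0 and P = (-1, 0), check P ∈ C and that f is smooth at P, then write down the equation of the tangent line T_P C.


Tangent line at P: x + y + 1 = 0.

Step 1: f(-1, 0) = 0, so P lies on C.
Step 2: partial derivatives
  f_x(x, y) = -3*x**2 - 2*x*y - 2*x + y**2 - 2*y + 2, f_y(x, y) = -x**2 + 2*x*y - 2*x - 3*y**2 - 4*y.
  f_x(P) = 1, f_y(P) = 1 (gradient nonzero, so P is smooth).
Step 3: tangent line at P: 1·(x − -1) + 1·(y − 0) = 0.
Expanding: x + y + 1 = 0.


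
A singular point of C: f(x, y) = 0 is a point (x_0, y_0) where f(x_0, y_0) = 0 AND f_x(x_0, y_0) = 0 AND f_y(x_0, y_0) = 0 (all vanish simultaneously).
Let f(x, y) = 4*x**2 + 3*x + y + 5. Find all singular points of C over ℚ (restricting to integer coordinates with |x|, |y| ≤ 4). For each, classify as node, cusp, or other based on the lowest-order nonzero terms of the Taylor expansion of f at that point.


No singular points in the scanned grid; C is smooth there.

Compute partial derivatives:
  f_x = 8*x + 3.
  f_y = 1.
f_y = 1 is a nonzero constant, so f_y never vanishes: no point (x, y) can satisfy f = f_x = f_y = 0. In particular no (x, y) ∈ {−4, ..., 4}² is singular; the curve is smooth.


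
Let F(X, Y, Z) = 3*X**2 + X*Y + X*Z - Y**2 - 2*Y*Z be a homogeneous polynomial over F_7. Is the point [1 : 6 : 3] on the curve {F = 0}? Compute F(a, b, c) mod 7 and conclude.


F(1,6,3) ≡ 3 (mod 7); P is NOT on the curve.

Evaluate F(1, 6, 3) term-by-term (mod 7).
  3*X**2 ↦ 3·1·1·1 = 3
  X*Y ↦ 1·1·6·1 = 6
  X*Z ↦ 1·1·1·3 = 3
  -Y**2 ↦ -1·1·36·1 = -36
  -2*Y*Z ↦ -2·1·6·3 = -36
Sum: F(1, 6, 3) = (3) + (6) + (3) + (-36) + (-36) = -60.
Reducing mod 7: -60 ≡ 3 (mod 7).
Since F(a, b, c) ≡ 3 ≠ 0 (mod 7), P does NOT lie on the curve.


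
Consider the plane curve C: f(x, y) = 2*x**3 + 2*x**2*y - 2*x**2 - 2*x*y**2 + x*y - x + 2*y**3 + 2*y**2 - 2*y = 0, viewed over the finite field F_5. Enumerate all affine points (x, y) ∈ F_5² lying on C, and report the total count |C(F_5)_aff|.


Affine F_5-points: {(0, 0), (0, 2), (2, 2), (3, 1), (4, 4)}; count = 5.

For each of the 25 pairs (x, y) ∈ F_5², evaluate f(x, y) mod 5. Record the zeros.
  x = 0: [0↦0, 1↦2, 2↦0, 3↦1, 4↦2]  zeros at y ∈ {0, 2}
  x = 1: [0↦4, 1↦2, 2↦2, 3↦1, 4↦1]  zeros at y ∈ ∅
  x = 2: [0↦1, 1↦4, 2↦0, 3↦1, 4↦4]  zeros at y ∈ {2}
  x = 3: [0↦3, 1↦0, 2↦1, 3↦3, 4↦3]  zeros at y ∈ {1}
  x = 4: [0↦2, 1↦2, 2↦2, 3↦4, 4↦0]  zeros at y ∈ {4}
Collecting zeros: affine points = {(0, 0), (0, 2), (2, 2), (3, 1), (4, 4)}.
Total count |C(F_5)_aff| = 5.


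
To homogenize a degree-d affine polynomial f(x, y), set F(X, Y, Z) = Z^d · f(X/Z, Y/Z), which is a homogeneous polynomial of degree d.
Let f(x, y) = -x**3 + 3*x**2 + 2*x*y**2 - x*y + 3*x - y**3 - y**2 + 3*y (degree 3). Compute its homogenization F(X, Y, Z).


F(X, Y, Z) = -X**3 + 3*X**2*Z + 2*X*Y**2 - X*Y*Z + 3*X*Z**2 - Y**3 - Y**2*Z + 3*Y*Z**2

deg(f) = 3.
Substitute x = X/Z, y = Y/Z into f, then multiply by Z^3.
  monomial -1·x^3·y^0 ↦ -1·X^3·Y^0·Z^0.
  monomial 3·x^2·y^0 ↦ 3·X^2·Y^0·Z^1.
  monomial 2·x^1·y^2 ↦ 2·X^1·Y^2·Z^0.
  monomial -1·x^1·y^1 ↦ -1·X^1·Y^1·Z^1.
  monomial 3·x^1·y^0 ↦ 3·X^1·Y^0·Z^2.
  monomial -1·x^0·y^3 ↦ -1·X^0·Y^3·Z^0.
  monomial -1·x^0·y^2 ↦ -1·X^0·Y^2·Z^1.
  monomial 3·x^0·y^1 ↦ 3·X^0·Y^1·Z^2.
Collecting: F(X, Y, Z) = -X**3 + 3*X**2*Z + 2*X*Y**2 - X*Y*Z + 3*X*Z**2 - Y**3 - Y**2*Z + 3*Y*Z**2.


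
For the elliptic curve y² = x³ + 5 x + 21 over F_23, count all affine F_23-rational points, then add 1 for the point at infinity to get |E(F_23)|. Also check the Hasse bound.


Affine points = {(1, 2), (1, 21), (2, 4), (2, 19), (4, 6), (4, 17), (7, 10), (7, 13), (9, 6), (9, 17), (10, 6), (10, 17), (11, 2), (11, 21), (13, 11), (13, 12), (14, 11), (14, 12), (18, 3), (18, 20), (19, 11), (19, 12), (20, 5), (20, 18), (21, 7), (21, 16)}; affine count = 26; |E(F_23)| = 27.

Discriminant check: Δ ∝ 4a³ + 27b² = 4·5³ + 27·21² = 4·125 + 27·441 ≡ 10 (mod 23). Nonzero ⇒ E is nonsingular.
For each x ∈ F_23, compute rhs = x³ + 5·x + 21 mod 23, then count y ∈ F_23 with y² ≡ rhs.
  x = 0: rhs = 21, matching y values: none (0 points).
  x = 1: rhs = 4, matching y values: 2, 21 (2 points).
  x = 2: rhs = 16, matching y values: 4, 19 (2 points).
  x = 3: rhs = 17, matching y values: none (0 points).
  x = 4: rhs = 13, matching y values: 6, 17 (2 points).
  x = 5: rhs = 10, matching y values: none (0 points).
  x = 6: rhs = 14, matching y values: none (0 points).
  x = 7: rhs = 8, matching y values: 10, 13 (2 points).
  x = 8: rhs = 21, matching y values: none (0 points).
  x = 9: rhs = 13, matching y values: 6, 17 (2 points).
  x = 10: rhs = 13, matching y values: 6, 17 (2 points).
  x = 11: rhs = 4, matching y values: 2, 21 (2 points).
  x = 12: rhs = 15, matching y values: none (0 points).
  x = 13: rhs = 6, matching y values: 11, 12 (2 points).
  x = 14: rhs = 6, matching y values: 11, 12 (2 points).
  x = 15: rhs = 21, matching y values: none (0 points).
  x = 16: rhs = 11, matching y values: none (0 points).
  x = 17: rhs = 5, matching y values: none (0 points).
  x = 18: rhs = 9, matching y values: 3, 20 (2 points).
  x = 19: rhs = 6, matching y values: 11, 12 (2 points).
  x = 20: rhs = 2, matching y values: 5, 18 (2 points).
  x = 21: rhs = 3, matching y values: 7, 16 (2 points).
  x = 22: rhs = 15, matching y values: none (0 points).
Total affine count: 26.
Full point count |E(F_23)| = 26 + 1 = 27.
Hasse bound: |27 − (23+1)| = |3| = 3 ≤ 2√23 ≈ 9.5917 ✓.


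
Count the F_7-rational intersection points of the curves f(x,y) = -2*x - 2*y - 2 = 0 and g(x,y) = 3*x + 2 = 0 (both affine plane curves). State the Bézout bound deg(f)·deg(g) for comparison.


Common zeros: {(4, 2)}; count = 1; Bézout bound = 1.

deg(f) = 1, deg(g) = 1, so Bézout bound = 1.
Scan x ∈ F_7. For each x, list the y ∈ F_7 with f(x, y) ≡ 0 and those with g(x, y) ≡ 0 (mod 7); the common zeros in that column are the intersection.
  x = 0: f ≡ 0 at y ∈ {6}; g ≡ 0 at y ∈ ∅; common: ∅.
  x = 1: f ≡ 0 at y ∈ {5}; g ≡ 0 at y ∈ ∅; common: ∅.
  x = 2: f ≡ 0 at y ∈ {4}; g ≡ 0 at y ∈ ∅; common: ∅.
  x = 3: f ≡ 0 at y ∈ {3}; g ≡ 0 at y ∈ ∅; common: ∅.
  x = 4: f ≡ 0 at y ∈ {2}; g ≡ 0 at y ∈ {0, 1, 2, 3, 4, 5, 6}; common: {2}.
  x = 5: f ≡ 0 at y ∈ {1}; g ≡ 0 at y ∈ ∅; common: ∅.
  x = 6: f ≡ 0 at y ∈ {0}; g ≡ 0 at y ∈ ∅; common: ∅.
Collecting: common zeros = {(4, 2)}, so the count is 1.
Comparison with the Bézout bound: 1 ≤ 1 = deg(f)·deg(g), as expected for curves with no common component (the bound is attained).


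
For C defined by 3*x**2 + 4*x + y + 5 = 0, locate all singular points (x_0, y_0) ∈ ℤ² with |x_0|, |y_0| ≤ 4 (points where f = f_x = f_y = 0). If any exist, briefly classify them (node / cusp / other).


No singular points in the scanned grid; C is smooth there.

Compute partial derivatives:
  f_x = 6*x + 4.
  f_y = 1.
f_y = 1 is a nonzero constant, so f_y never vanishes: no point (x, y) can satisfy f = f_x = f_y = 0. In particular no (x, y) ∈ {−4, ..., 4}² is singular; the curve is smooth.


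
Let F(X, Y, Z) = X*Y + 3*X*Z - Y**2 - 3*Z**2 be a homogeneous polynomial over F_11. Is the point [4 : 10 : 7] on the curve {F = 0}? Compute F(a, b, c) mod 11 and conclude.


F(4,10,7) ≡ 9 (mod 11); P is NOT on the curve.

Evaluate F(4, 10, 7) term-by-term (mod 11).
  X*Y ↦ 1·4·10·1 = 40
  3*X*Z ↦ 3·4·1·7 = 84
  -Y**2 ↦ -1·1·100·1 = -100
  -3*Z**2 ↦ -3·1·1·49 = -147
Sum: F(4, 10, 7) = (40) + (84) + (-100) + (-147) = -123.
Reducing mod 11: -123 ≡ 9 (mod 11).
Since F(a, b, c) ≡ 9 ≠ 0 (mod 11), P does NOT lie on the curve.


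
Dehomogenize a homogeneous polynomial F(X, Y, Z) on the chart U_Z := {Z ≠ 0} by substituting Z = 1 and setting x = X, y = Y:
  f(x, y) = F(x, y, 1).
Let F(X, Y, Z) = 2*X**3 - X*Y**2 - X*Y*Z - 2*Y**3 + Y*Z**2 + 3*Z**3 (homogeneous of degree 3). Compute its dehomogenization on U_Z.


f(x, y) = 2*x**3 - x*y**2 - x*y - 2*y**3 + y + 3

On U_Z we set Z = 1. Each monomial c·X^i·Y^j·Z^k in F becomes c·x^i·y^j·1^k = c·x^i·y^j.
Substituting Z = 1: F(X, Y, 1) = 2*x**3 - x*y**2 - x*y - 2*y**3 + y + 3.
Note: deg(f) ≤ deg(F) = 3; strict inequality happens when F is divisible by Z (lost terms).


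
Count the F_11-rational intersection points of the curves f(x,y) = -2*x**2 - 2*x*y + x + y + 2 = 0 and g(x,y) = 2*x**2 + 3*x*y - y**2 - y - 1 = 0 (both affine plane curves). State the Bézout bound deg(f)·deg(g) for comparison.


Common zeros: {(3, 4), (8, 9)}; count = 2; Bézout bound = 4.

deg(f) = 2, deg(g) = 2, so Bézout bound = 4.
Scan x ∈ F_11. For each x, list the y ∈ F_11 with f(x, y) ≡ 0 and those with g(x, y) ≡ 0 (mod 11); the common zeros in that column are the intersection.
  x = 0: f ≡ 0 at y ∈ {9}; g ≡ 0 at y ∈ ∅; common: ∅.
  x = 1: f ≡ 0 at y ∈ {1}; g ≡ 0 at y ∈ ∅; common: ∅.
  x = 2: f ≡ 0 at y ∈ {6}; g ≡ 0 at y ∈ {1, 4}; common: ∅.
  x = 3: f ≡ 0 at y ∈ {4}; g ≡ 0 at y ∈ {4}; common: {4}.
  x = 4: f ≡ 0 at y ∈ {1}; g ≡ 0 at y ∈ {3, 8}; common: ∅.
  x = 5: f ≡ 0 at y ∈ {5}; g ≡ 0 at y ∈ ∅; common: ∅.
  x = 6: f ≡ 0 at y ∈ ∅; g ≡ 0 at y ∈ {8, 9}; common: ∅.
  x = 7: f ≡ 0 at y ∈ {5}; g ≡ 0 at y ∈ ∅; common: ∅.
  x = 8: f ≡ 0 at y ∈ {9}; g ≡ 0 at y ∈ {3, 9}; common: {9}.
  x = 9: f ≡ 0 at y ∈ {6}; g ≡ 0 at y ∈ {2}; common: ∅.
  x = 10: f ≡ 0 at y ∈ {4}; g ≡ 0 at y ∈ {2, 5}; common: ∅.
Collecting: common zeros = {(3, 4), (8, 9)}, so the count is 2.
Comparison with the Bézout bound: 2 ≤ 4 = deg(f)·deg(g), as expected for curves with no common component (the affine F_11-count falls short of the bound because intersections may lie at infinity, over extension fields, or carry multiplicity).


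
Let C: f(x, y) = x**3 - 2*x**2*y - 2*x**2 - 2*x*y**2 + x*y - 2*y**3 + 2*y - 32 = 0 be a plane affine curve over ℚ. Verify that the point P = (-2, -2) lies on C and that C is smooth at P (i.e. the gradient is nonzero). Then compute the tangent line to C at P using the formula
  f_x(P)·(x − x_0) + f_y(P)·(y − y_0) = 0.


Tangent line at P: -6*x - 48*y - 108 = 0.

Step 1: f(-2, -2) = 0, so P lies on C.
Step 2: partial derivatives
  f_x(x, y) = 3*x**2 - 4*x*y - 4*x - 2*y**2 + y, f_y(x, y) = -2*x**2 - 4*x*y + x - 6*y**2 + 2.
  f_x(P) = -6, f_y(P) = -48 (gradient nonzero, so P is smooth).
Step 3: tangent line at P: -6·(x − -2) + -48·(y − -2) = 0.
Expanding: -6*x - 48*y - 108 = 0.


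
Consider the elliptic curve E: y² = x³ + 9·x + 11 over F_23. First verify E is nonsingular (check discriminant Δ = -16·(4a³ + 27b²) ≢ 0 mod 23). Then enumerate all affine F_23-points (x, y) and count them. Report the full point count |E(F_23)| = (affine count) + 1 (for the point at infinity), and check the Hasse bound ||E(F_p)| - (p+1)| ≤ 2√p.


Affine points = {(7, 7), (7, 16), (9, 4), (9, 19), (13, 5), (13, 18), (14, 11), (14, 12), (15, 5), (15, 18), (18, 5), (18, 18), (19, 7), (19, 16), (20, 7), (20, 16), (21, 10), (21, 13), (22, 1), (22, 22)}; affine count = 20; |E(F_23)| = 21.

Discriminant check: Δ ∝ 4a³ + 27b² = 4·9³ + 27·11² = 4·729 + 27·121 ≡ 19 (mod 23). Nonzero ⇒ E is nonsingular.
For each x ∈ F_23, compute rhs = x³ + 9·x + 11 mod 23, then count y ∈ F_23 with y² ≡ rhs.
  x = 0: rhs = 11, matching y values: none (0 points).
  x = 1: rhs = 21, matching y values: none (0 points).
  x = 2: rhs = 14, matching y values: none (0 points).
  x = 3: rhs = 19, matching y values: none (0 points).
  x = 4: rhs = 19, matching y values: none (0 points).
  x = 5: rhs = 20, matching y values: none (0 points).
  x = 6: rhs = 5, matching y values: none (0 points).
  x = 7: rhs = 3, matching y values: 7, 16 (2 points).
  x = 8: rhs = 20, matching y values: none (0 points).
  x = 9: rhs = 16, matching y values: 4, 19 (2 points).
  x = 10: rhs = 20, matching y values: none (0 points).
  x = 11: rhs = 15, matching y values: none (0 points).
  x = 12: rhs = 7, matching y values: none (0 points).
  x = 13: rhs = 2, matching y values: 5, 18 (2 points).
  x = 14: rhs = 6, matching y values: 11, 12 (2 points).
  x = 15: rhs = 2, matching y values: 5, 18 (2 points).
  x = 16: rhs = 19, matching y values: none (0 points).
  x = 17: rhs = 17, matching y values: none (0 points).
  x = 18: rhs = 2, matching y values: 5, 18 (2 points).
  x = 19: rhs = 3, matching y values: 7, 16 (2 points).
  x = 20: rhs = 3, matching y values: 7, 16 (2 points).
  x = 21: rhs = 8, matching y values: 10, 13 (2 points).
  x = 22: rhs = 1, matching y values: 1, 22 (2 points).
Total affine count: 20.
Full point count |E(F_23)| = 20 + 1 = 21.
Hasse bound: |21 − (23+1)| = |-3| = 3 ≤ 2√23 ≈ 9.5917 ✓.


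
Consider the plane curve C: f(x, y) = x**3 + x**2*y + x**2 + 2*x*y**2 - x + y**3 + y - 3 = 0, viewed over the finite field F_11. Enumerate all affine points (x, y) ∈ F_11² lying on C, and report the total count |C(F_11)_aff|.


Affine F_11-points: {(0, 8), (3, 7), (4, 1), (5, 2), (6, 9), (7, 9), (10, 6), (10, 9)}; count = 8.

For each of the 121 pairs (x, y) ∈ F_11², evaluate f(x, y) mod 11. Record the zeros.
  x = 0: [0↦8, 1↦10, 2↦7, 3↦5, 4↦10, 5↦6, 6↦10, 7↦6, 8↦0, 9↦9, 10↦6]  zeros at y ∈ {8}
  x = 1: [0↦9, 1↦3, 2↦7, 3↦5, 4↦3, 5↦7, 6↦1, 7↦2, 8↦5, 9↦5, 10↦8]  zeros at y ∈ ∅
  x = 2: [0↦7, 1↦6, 2↦8, 3↦8, 4↦1, 5↦4, 6↦1, 7↦9, 8↦1, 9↦5, 10↦5]  zeros at y ∈ ∅
  x = 3: [0↦8, 1↦3, 2↦5, 3↦9, 4↦10, 5↦3, 6↦5, 7↦0, 8↦5, 9↦4, 10↦3]  zeros at y ∈ {7}
  x = 4: [0↦7, 1↦0, 2↦4, 3↦3, 4↦3, 5↦10, 6↦8, 7↦3, 8↦1, 9↦8, 10↦8]  zeros at y ∈ {1}
  x = 5: [0↦10, 1↦3, 2↦0, 3↦7, 4↦8, 5↦9, 6↦5, 7↦2, 8↦6, 9↦1, 10↦4]  zeros at y ∈ {2}
  x = 6: [0↦1, 1↦7, 2↦10, 3↦5, 4↦9, 5↦6, 6↦2, 7↦3, 8↦4, 9↦0, 10↦8]  zeros at y ∈ {9}
  x = 7: [0↦8, 1↦7, 2↦7, 3↦3, 4↦1, 5↦7, 6↦5, 7↦1, 8↦1, 9↦0, 10↦4]  zeros at y ∈ {9}
  x = 8: [0↦4, 1↦9, 2↦8, 3↦7, 4↦1, 5↦7, 6↦9, 7↦2, 8↦3, 9↦7, 10↦9]  zeros at y ∈ ∅
  x = 9: [0↦6, 1↦8, 2↦8, 3↦1, 4↦4, 5↦1, 6↦9, 7↦1, 8↦5, 9↦5, 10↦7]  zeros at y ∈ ∅
  x = 10: [0↦9, 1↦10, 2↦2, 3↦2, 4↦5, 5↦6, 6↦0, 7↦4, 8↦2, 9↦0, 10↦4]  zeros at y ∈ {6, 9}
Collecting zeros: affine points = {(0, 8), (3, 7), (4, 1), (5, 2), (6, 9), (7, 9), (10, 6), (10, 9)}.
Total count |C(F_11)_aff| = 8.


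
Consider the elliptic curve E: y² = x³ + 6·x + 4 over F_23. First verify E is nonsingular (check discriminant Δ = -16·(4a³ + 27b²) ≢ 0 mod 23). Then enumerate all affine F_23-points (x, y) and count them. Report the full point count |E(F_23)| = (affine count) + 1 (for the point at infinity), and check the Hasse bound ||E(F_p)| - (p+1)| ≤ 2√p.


Affine points = {(0, 2), (0, 21), (2, 1), (2, 22), (3, 7), (3, 16), (4, 0), (6, 7), (6, 16), (8, 9), (8, 14), (10, 11), (10, 12), (13, 5), (13, 18), (14, 7), (14, 16), (19, 10), (19, 13)}; affine count = 19; |E(F_23)| = 20.

Discriminant check: Δ ∝ 4a³ + 27b² = 4·6³ + 27·4² = 4·216 + 27·16 ≡ 8 (mod 23). Nonzero ⇒ E is nonsingular.
For each x ∈ F_23, compute rhs = x³ + 6·x + 4 mod 23, then count y ∈ F_23 with y² ≡ rhs.
  x = 0: rhs = 4, matching y values: 2, 21 (2 points).
  x = 1: rhs = 11, matching y values: none (0 points).
  x = 2: rhs = 1, matching y values: 1, 22 (2 points).
  x = 3: rhs = 3, matching y values: 7, 16 (2 points).
  x = 4: rhs = 0, matching y values: 0 (1 points).
  x = 5: rhs = 21, matching y values: none (0 points).
  x = 6: rhs = 3, matching y values: 7, 16 (2 points).
  x = 7: rhs = 21, matching y values: none (0 points).
  x = 8: rhs = 12, matching y values: 9, 14 (2 points).
  x = 9: rhs = 5, matching y values: none (0 points).
  x = 10: rhs = 6, matching y values: 11, 12 (2 points).
  x = 11: rhs = 21, matching y values: none (0 points).
  x = 12: rhs = 10, matching y values: none (0 points).
  x = 13: rhs = 2, matching y values: 5, 18 (2 points).
  x = 14: rhs = 3, matching y values: 7, 16 (2 points).
  x = 15: rhs = 19, matching y values: none (0 points).
  x = 16: rhs = 10, matching y values: none (0 points).
  x = 17: rhs = 5, matching y values: none (0 points).
  x = 18: rhs = 10, matching y values: none (0 points).
  x = 19: rhs = 8, matching y values: 10, 13 (2 points).
  x = 20: rhs = 5, matching y values: none (0 points).
  x = 21: rhs = 7, matching y values: none (0 points).
  x = 22: rhs = 20, matching y values: none (0 points).
Total affine count: 19.
Full point count |E(F_23)| = 19 + 1 = 20.
Hasse bound: |20 − (23+1)| = |-4| = 4 ≤ 2√23 ≈ 9.5917 ✓.


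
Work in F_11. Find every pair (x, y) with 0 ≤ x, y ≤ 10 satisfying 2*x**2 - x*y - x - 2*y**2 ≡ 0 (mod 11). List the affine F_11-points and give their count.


Affine F_11-points: {(0, 0), (1, 6), (1, 10), (4, 1), (4, 8), (5, 7), (6, 0), (6, 8), (8, 1), (8, 6), (10, 7), (10, 10)}; count = 12.

For each of the 121 pairs (x, y) ∈ F_11², evaluate f(x, y) mod 11. Record the zeros.
  x = 0: [0↦0, 1↦9, 2↦3, 3↦4, 4↦1, 5↦5, 6↦5, 7↦1, 8↦4, 9↦3, 10↦9]  zeros at y ∈ {0}
  x = 1: [0↦1, 1↦9, 2↦2, 3↦2, 4↦9, 5↦1, 6↦0, 7↦6, 8↦8, 9↦6, 10↦0]  zeros at y ∈ {6, 10}
  x = 2: [0↦6, 1↦2, 2↦5, 3↦4, 4↦10, 5↦1, 6↦10, 7↦4, 8↦5, 9↦2, 10↦6]  zeros at y ∈ ∅
  x = 3: [0↦4, 1↦10, 2↦1, 3↦10, 4↦4, 5↦5, 6↦2, 7↦6, 8↦6, 9↦2, 10↦5]  zeros at y ∈ ∅
  x = 4: [0↦6, 1↦0, 2↦1, 3↦9, 4↦2, 5↦2, 6↦9, 7↦1, 8↦0, 9↦6, 10↦8]  zeros at y ∈ {1, 8}
  x = 5: [0↦1, 1↦5, 2↦5, 3↦1, 4↦4, 5↦3, 6↦9, 7↦0, 8↦9, 9↦3, 10↦4]  zeros at y ∈ {7}
  x = 6: [0↦0, 1↦3, 2↦2, 3↦8, 4↦10, 5↦8, 6↦2, 7↦3, 8↦0, 9↦4, 10↦4]  zeros at y ∈ {0, 8}
  x = 7: [0↦3, 1↦5, 2↦3, 3↦8, 4↦9, 5↦6, 6↦10, 7↦10, 8↦6, 9↦9, 10↦8]  zeros at y ∈ ∅
  x = 8: [0↦10, 1↦0, 2↦8, 3↦1, 4↦1, 5↦8, 6↦0, 7↦10, 8↦5, 9↦7, 10↦5]  zeros at y ∈ {1, 6}
  x = 9: [0↦10, 1↦10, 2↦6, 3↦9, 4↦8, 5↦3, 6↦5, 7↦3, 8↦8, 9↦9, 10↦6]  zeros at y ∈ ∅
  x = 10: [0↦3, 1↦2, 2↦8, 3↦10, 4↦8, 5↦2, 6↦3, 7↦0, 8↦4, 9↦4, 10↦0]  zeros at y ∈ {7, 10}
Collecting zeros: affine points = {(0, 0), (1, 6), (1, 10), (4, 1), (4, 8), (5, 7), (6, 0), (6, 8), (8, 1), (8, 6), (10, 7), (10, 10)}.
Total count |C(F_11)_aff| = 12.


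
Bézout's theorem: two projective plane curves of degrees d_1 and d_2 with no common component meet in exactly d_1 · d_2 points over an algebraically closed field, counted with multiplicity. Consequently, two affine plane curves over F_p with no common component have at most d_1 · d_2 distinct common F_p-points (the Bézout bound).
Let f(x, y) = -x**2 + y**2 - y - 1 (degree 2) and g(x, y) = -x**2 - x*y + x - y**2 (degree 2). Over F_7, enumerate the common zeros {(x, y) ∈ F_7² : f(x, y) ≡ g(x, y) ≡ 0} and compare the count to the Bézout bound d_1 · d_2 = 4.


Common zeros: {(1, 6), (5, 4)}; count = 2; Bézout bound = 4.

deg(f) = 2, deg(g) = 2, so Bézout bound = 4.
Scan x ∈ F_7. For each x, list the y ∈ F_7 with f(x, y) ≡ 0 and those with g(x, y) ≡ 0 (mod 7); the common zeros in that column are the intersection.
  x = 0: f ≡ 0 at y ∈ ∅; g ≡ 0 at y ∈ {0}; common: ∅.
  x = 1: f ≡ 0 at y ∈ {2, 6}; g ≡ 0 at y ∈ {0, 6}; common: {6}.
  x = 2: f ≡ 0 at y ∈ {4}; g ≡ 0 at y ∈ ∅; common: ∅.
  x = 3: f ≡ 0 at y ∈ ∅; g ≡ 0 at y ∈ ∅; common: ∅.
  x = 4: f ≡ 0 at y ∈ ∅; g ≡ 0 at y ∈ ∅; common: ∅.
  x = 5: f ≡ 0 at y ∈ {4}; g ≡ 0 at y ∈ {4, 5}; common: {4}.
  x = 6: f ≡ 0 at y ∈ {2, 6}; g ≡ 0 at y ∈ {4}; common: ∅.
Collecting: common zeros = {(1, 6), (5, 4)}, so the count is 2.
Comparison with the Bézout bound: 2 ≤ 4 = deg(f)·deg(g), as expected for curves with no common component (the affine F_7-count falls short of the bound because intersections may lie at infinity, over extension fields, or carry multiplicity).


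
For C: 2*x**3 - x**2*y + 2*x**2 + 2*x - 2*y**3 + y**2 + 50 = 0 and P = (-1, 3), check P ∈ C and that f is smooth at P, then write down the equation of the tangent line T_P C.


Tangent line at P: 10*x - 49*y + 157 = 0.

Step 1: f(-1, 3) = 0, so P lies on C.
Step 2: partial derivatives
  f_x(x, y) = 6*x**2 - 2*x*y + 4*x + 2, f_y(x, y) = -x**2 - 6*y**2 + 2*y.
  f_x(P) = 10, f_y(P) = -49 (gradient nonzero, so P is smooth).
Step 3: tangent line at P: 10·(x − -1) + -49·(y − 3) = 0.
Expanding: 10*x - 49*y + 157 = 0.


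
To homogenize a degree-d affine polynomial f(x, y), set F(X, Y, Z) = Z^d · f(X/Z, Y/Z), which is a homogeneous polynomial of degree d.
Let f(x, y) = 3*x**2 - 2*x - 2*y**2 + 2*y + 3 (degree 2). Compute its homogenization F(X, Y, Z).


F(X, Y, Z) = 3*X**2 - 2*X*Z - 2*Y**2 + 2*Y*Z + 3*Z**2

deg(f) = 2.
Substitute x = X/Z, y = Y/Z into f, then multiply by Z^2.
  monomial 3·x^2·y^0 ↦ 3·X^2·Y^0·Z^0.
  monomial -2·x^1·y^0 ↦ -2·X^1·Y^0·Z^1.
  monomial -2·x^0·y^2 ↦ -2·X^0·Y^2·Z^0.
  monomial 2·x^0·y^1 ↦ 2·X^0·Y^1·Z^1.
  monomial 3·x^0·y^0 ↦ 3·X^0·Y^0·Z^2.
Collecting: F(X, Y, Z) = 3*X**2 - 2*X*Z - 2*Y**2 + 2*Y*Z + 3*Z**2.


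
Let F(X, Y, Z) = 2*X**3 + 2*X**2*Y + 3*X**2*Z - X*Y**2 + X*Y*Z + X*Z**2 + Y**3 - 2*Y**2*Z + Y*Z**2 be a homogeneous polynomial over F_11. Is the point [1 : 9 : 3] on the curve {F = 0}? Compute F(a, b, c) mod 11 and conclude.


F(1,9,3) ≡ 0 (mod 11); P is on the curve.

Evaluate F(1, 9, 3) term-by-term (mod 11).
  2*X**3 ↦ 2·1·1·1 = 2
  2*X**2*Y ↦ 2·1·9·1 = 18
  3*X**2*Z ↦ 3·1·1·3 = 9
  -X*Y**2 ↦ -1·1·81·1 = -81
  X*Y*Z ↦ 1·1·9·3 = 27
  X*Z**2 ↦ 1·1·1·9 = 9
  Y**3 ↦ 1·1·729·1 = 729
  -2*Y**2*Z ↦ -2·1·81·3 = -486
  Y*Z**2 ↦ 1·1·9·9 = 81
Sum: F(1, 9, 3) = (2) + (18) + (9) + (-81) + (27) + (9) + (729) + (-486) + (81) = 308.
Reducing mod 11: 308 ≡ 0 (mod 11).
Since F(a, b, c) ≡ 0 (mod 11), P lies on the curve.


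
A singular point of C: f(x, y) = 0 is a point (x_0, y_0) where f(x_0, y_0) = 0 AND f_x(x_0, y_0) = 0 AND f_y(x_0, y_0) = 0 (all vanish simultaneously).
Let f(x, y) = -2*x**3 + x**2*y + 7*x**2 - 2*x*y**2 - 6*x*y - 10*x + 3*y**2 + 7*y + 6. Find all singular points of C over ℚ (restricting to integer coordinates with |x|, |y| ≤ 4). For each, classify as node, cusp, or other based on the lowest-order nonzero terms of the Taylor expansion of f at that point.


Singular points: {(1, -1)}; classification: cusp.

Compute partial derivatives:
  f_x = -6*x**2 + 2*x*y + 14*x - 2*y**2 - 6*y - 10.
  f_y = x**2 - 4*x*y - 6*x + 6*y + 7.
Scan x_0 ∈ {−4, ..., 4}. For each x_0, f_y(x_0, y) is a polynomial in y; find its integer roots y ∈ {−4, ..., 4}, then test f_x and f at those candidates.
  x = -4: f_y(-4, y) = 22*y + 47; no integer root y with |y| ≤ 4.
  x = -3: f_y(-3, y) = 18*y + 34; no integer root y with |y| ≤ 4.
  x = -2: f_y(-2, y) = 14*y + 23; no integer root y with |y| ≤ 4.
  x = -1: f_y(-1, y) = 10*y + 14; no integer root y with |y| ≤ 4.
  x = 0: f_y(0, y) = 6*y + 7; no integer root y with |y| ≤ 4.
  x = 1: f_y(1, y) = 2*y + 2; vanishes at y ∈ {-1}. (1, -1): f_x = 0, f = 0 — SINGULAR.
  x = 2: f_y(2, y) = -2*y - 1; no integer root y with |y| ≤ 4.
  x = 3: f_y(3, y) = -6*y - 2; no integer root y with |y| ≤ 4.
  x = 4: f_y(4, y) = -10*y - 1; no integer root y with |y| ≤ 4.
Only singular point on the grid: (1, -1).
Classify: substitute x = 1 + u, y = -1 + v and expand: f = -2*u**3 + u**2*v - 2*u*v**2 + v**2.
No constant or linear terms (consistent with a singular point). Quadratic part: v**2. Cubic part: -2*u**3 + u**2*v - 2*u*v**2.
The quadratic part v**2 is a perfect square, so there is a single (double) tangent line v = 0, i.e. y = -1. Restricting the cubic part to that line (v = 0) leaves -2*u**3 ≠ 0, so f is not divisible by v and the branch is v² ≈ 2*u**3 to lowest order — this is a cusp.
Classification: cusp.


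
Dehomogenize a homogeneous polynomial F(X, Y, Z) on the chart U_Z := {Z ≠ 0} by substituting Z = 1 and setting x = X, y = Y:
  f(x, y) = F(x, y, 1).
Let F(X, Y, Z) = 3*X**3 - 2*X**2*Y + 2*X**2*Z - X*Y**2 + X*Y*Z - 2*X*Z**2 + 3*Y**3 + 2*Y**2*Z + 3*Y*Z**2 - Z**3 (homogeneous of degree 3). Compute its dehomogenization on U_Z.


f(x, y) = 3*x**3 - 2*x**2*y + 2*x**2 - x*y**2 + x*y - 2*x + 3*y**3 + 2*y**2 + 3*y - 1

On U_Z we set Z = 1. Each monomial c·X^i·Y^j·Z^k in F becomes c·x^i·y^j·1^k = c·x^i·y^j.
Substituting Z = 1: F(X, Y, 1) = 3*x**3 - 2*x**2*y + 2*x**2 - x*y**2 + x*y - 2*x + 3*y**3 + 2*y**2 + 3*y - 1.
Note: deg(f) ≤ deg(F) = 3; strict inequality happens when F is divisible by Z (lost terms).


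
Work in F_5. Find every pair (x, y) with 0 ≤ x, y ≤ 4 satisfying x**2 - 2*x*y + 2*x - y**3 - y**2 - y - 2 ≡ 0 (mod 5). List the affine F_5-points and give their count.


Affine F_5-points: {(0, 1), (2, 3), (3, 4)}; count = 3.

For each of the 25 pairs (x, y) ∈ F_5², evaluate f(x, y) mod 5. Record the zeros.
  x = 0: [0↦3, 1↦0, 2↦4, 3↦4, 4↦4]  zeros at y ∈ {1}
  x = 1: [0↦1, 1↦1, 2↦3, 3↦1, 4↦4]  zeros at y ∈ ∅
  x = 2: [0↦1, 1↦4, 2↦4, 3↦0, 4↦1]  zeros at y ∈ {3}
  x = 3: [0↦3, 1↦4, 2↦2, 3↦1, 4↦0]  zeros at y ∈ {4}
  x = 4: [0↦2, 1↦1, 2↦2, 3↦4, 4↦1]  zeros at y ∈ ∅
Collecting zeros: affine points = {(0, 1), (2, 3), (3, 4)}.
Total count |C(F_5)_aff| = 3.


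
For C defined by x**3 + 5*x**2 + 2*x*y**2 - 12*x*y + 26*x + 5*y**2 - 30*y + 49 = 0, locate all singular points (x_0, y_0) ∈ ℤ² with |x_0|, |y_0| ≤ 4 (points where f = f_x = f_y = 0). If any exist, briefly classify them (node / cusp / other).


Singular points: {(-2, 3)}; classification: node.

Compute partial derivatives:
  f_x = 3*x**2 + 10*x + 2*y**2 - 12*y + 26.
  f_y = 4*x*y - 12*x + 10*y - 30.
Scan x_0 ∈ {−4, ..., 4}. For each x_0, f_y(x_0, y) is a polynomial in y; find its integer roots y ∈ {−4, ..., 4}, then test f_x and f at those candidates.
  x = -4: f_y(-4, y) = 18 - 6*y; vanishes at y ∈ {3}. (-4, 3): f_x = 16 ≠ 0.
  x = -3: f_y(-3, y) = 6 - 2*y; vanishes at y ∈ {3}. (-3, 3): f_x = 5 ≠ 0.
  x = -2: f_y(-2, y) = 2*y - 6; vanishes at y ∈ {3}. (-2, 3): f_x = 0, f = 0 — SINGULAR.
  x = -1: f_y(-1, y) = 6*y - 18; vanishes at y ∈ {3}. (-1, 3): f_x = 1 ≠ 0.
  x = 0: f_y(0, y) = 10*y - 30; vanishes at y ∈ {3}. (0, 3): f_x = 8 ≠ 0.
  x = 1: f_y(1, y) = 14*y - 42; vanishes at y ∈ {3}. (1, 3): f_x = 21 ≠ 0.
  x = 2: f_y(2, y) = 18*y - 54; vanishes at y ∈ {3}. (2, 3): f_x = 40 ≠ 0.
  x = 3: f_y(3, y) = 22*y - 66; vanishes at y ∈ {3}. (3, 3): f_x = 65 ≠ 0.
  x = 4: f_y(4, y) = 26*y - 78; vanishes at y ∈ {3}. (4, 3): f_x = 96 ≠ 0.
Only singular point on the grid: (-2, 3).
Classify: substitute x = -2 + u, y = 3 + v and expand: f = u**3 - u**2 + 2*u*v**2 + v**2.
No constant or linear terms (consistent with a singular point). Quadratic part: -u**2 + v**2. Cubic part: u**3 + 2*u*v**2.
The quadratic part v**2 - u**2 = (v − u)(v + u) splits into two distinct linear factors, so there are two distinct tangent lines y − 3 = ±(x − -2) — this is a node (ordinary double point).
Classification: node.
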